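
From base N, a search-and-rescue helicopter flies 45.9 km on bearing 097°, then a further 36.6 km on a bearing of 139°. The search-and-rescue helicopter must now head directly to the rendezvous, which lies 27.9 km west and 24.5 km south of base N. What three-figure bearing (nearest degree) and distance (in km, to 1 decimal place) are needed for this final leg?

Leg 1 (097°, 45.9 km): east 45.9 sin 97° = 45.56, north 45.9 cos 97° = -5.59
Leg 2 (139°, 36.6 km): east 36.6 sin 139° = 24.01, north 36.6 cos 139° = -27.62
Current position: (69.57, -33.22). Target: (-27.9, -24.5). Remaining: Δeast = -97.47, Δnorth = 8.72.
Bearing = atan2(-97.47, 8.72) mod 360° = 275.11°; distance = √((-97.47)² + (8.72)²) = 97.859 km.

275°, 97.9 km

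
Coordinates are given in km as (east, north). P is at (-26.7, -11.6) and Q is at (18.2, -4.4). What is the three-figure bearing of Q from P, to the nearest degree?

Δeast = 18.2 − -26.7 = 44.90; Δnorth = -4.4 − -11.6 = 7.20.
Bearing = atan2(Δeast, Δnorth) mod 360° = 80.89° ≈ 081°.

081°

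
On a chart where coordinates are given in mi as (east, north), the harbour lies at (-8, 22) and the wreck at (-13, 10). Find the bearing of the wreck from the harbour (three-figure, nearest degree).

203°

Δeast = -13 − -8 = -5.00; Δnorth = 10 − 22 = -12.00.
Bearing = atan2(Δeast, Δnorth) mod 360° = 202.62° ≈ 203°.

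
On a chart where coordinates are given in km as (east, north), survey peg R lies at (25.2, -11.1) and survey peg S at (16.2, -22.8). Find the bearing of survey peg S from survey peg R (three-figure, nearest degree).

Δeast = 16.2 − 25.2 = -9.00; Δnorth = -22.8 − -11.1 = -11.70.
Bearing = atan2(Δeast, Δnorth) mod 360° = 217.57° ≈ 218°.

218°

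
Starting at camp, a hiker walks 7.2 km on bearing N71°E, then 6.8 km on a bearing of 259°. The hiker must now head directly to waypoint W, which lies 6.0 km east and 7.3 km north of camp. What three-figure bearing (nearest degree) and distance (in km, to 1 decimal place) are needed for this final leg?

Leg 1 (N71°E, 7.2 km): east 7.2 sin 71° = 6.81, north 7.2 cos 71° = 2.34
Leg 2 (259°, 6.8 km): east 6.8 sin 259° = -6.68, north 6.8 cos 259° = -1.30
Current position: (0.13, 1.05). Target: (6.0, 7.3). Remaining: Δeast = 5.87, Δnorth = 6.25.
Bearing = atan2(5.87, 6.25) mod 360° = 43.18°; distance = √((5.87)² + (6.25)²) = 8.575 km.

043°, 8.6 km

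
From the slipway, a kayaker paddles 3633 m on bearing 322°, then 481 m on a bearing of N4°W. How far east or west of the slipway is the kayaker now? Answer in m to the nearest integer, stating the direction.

Leg 1 (322°, 3633 m): east 3633 sin 322° = -2236.70, north 3633 cos 322° = 2862.84
Leg 2 (N4°W, 481 m): east 481 sin 356° = -33.55, north 481 cos 356° = 479.83
Net east component: -2270.25 m.

2270 m west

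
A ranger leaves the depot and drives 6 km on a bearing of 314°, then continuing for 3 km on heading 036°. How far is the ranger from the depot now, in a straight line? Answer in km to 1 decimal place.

7.1 km

Leg 1 (314°, 6 km): east 6 sin 314° = -4.32, north 6 cos 314° = 4.17
Leg 2 (036°, 3 km): east 3 sin 36° = 1.76, north 3 cos 36° = 2.43
Net: -2.55 east, 6.60 north. Distance = √((-2.55)² + (6.60)²) = 7.072 km.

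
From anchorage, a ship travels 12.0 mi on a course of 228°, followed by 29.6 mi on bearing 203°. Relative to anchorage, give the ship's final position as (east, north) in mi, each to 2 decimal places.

Leg 1 (228°, 12.0 mi): east 12.0 sin 228° = -8.92, north 12.0 cos 228° = -8.03
Leg 2 (203°, 29.6 mi): east 29.6 sin 203° = -11.57, north 29.6 cos 203° = -27.25
Summing: -20.48 mi east, -35.28 mi north → (-20.48, -35.28).

(-20.48, -35.28)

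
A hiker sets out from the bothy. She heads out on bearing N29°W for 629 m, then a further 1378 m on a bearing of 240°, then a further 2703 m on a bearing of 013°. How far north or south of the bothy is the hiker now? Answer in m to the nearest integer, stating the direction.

2495 m north

Leg 1 (N29°W, 629 m): east 629 sin 331° = -304.95, north 629 cos 331° = 550.14
Leg 2 (240°, 1378 m): east 1378 sin 240° = -1193.38, north 1378 cos 240° = -689.00
Leg 3 (013°, 2703 m): east 2703 sin 13° = 608.04, north 2703 cos 13° = 2633.72
Net north component: 2494.86 m.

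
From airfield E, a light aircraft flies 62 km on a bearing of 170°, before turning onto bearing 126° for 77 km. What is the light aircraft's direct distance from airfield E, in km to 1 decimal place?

129.0 km

Leg 1 (170°, 62 km): east 62 sin 170° = 10.77, north 62 cos 170° = -61.06
Leg 2 (126°, 77 km): east 77 sin 126° = 62.29, north 77 cos 126° = -45.26
Net: 73.06 east, -106.32 north. Distance = √((73.06)² + (-106.32)²) = 129.001 km.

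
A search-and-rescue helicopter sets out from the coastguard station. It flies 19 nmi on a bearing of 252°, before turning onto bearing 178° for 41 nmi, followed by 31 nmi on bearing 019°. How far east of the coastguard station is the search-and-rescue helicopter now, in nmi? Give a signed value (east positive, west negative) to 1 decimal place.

Leg 1 (252°, 19 nmi): east 19 sin 252° = -18.07, north 19 cos 252° = -5.87
Leg 2 (178°, 41 nmi): east 41 sin 178° = 1.43, north 41 cos 178° = -40.98
Leg 3 (019°, 31 nmi): east 31 sin 19° = 10.09, north 31 cos 19° = 29.31
Net east component: -6.55 nmi.

-6.5 nmi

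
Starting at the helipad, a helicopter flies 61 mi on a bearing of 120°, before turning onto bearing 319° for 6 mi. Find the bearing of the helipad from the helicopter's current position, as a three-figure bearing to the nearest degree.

Leg 1 (120°, 61 mi): east 61 sin 120° = 52.83, north 61 cos 120° = -30.50
Leg 2 (319°, 6 mi): east 6 sin 319° = -3.94, north 6 cos 319° = 4.53
Net displacement: 48.89 east, -25.97 north. Direction back to start is (-48.89, 25.97): bearing = atan2(-48.89, 25.97) mod 360° = 297.98° ≈ 298°.

298°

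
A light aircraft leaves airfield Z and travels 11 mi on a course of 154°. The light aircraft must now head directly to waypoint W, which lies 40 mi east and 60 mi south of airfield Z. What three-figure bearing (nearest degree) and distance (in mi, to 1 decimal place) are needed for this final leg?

145°, 61.2 mi

Leg 1 (154°, 11 mi): east 11 sin 154° = 4.82, north 11 cos 154° = -9.89
Current position: (4.82, -9.89). Target: (40, -60). Remaining: Δeast = 35.18, Δnorth = -50.11.
Bearing = atan2(35.18, -50.11) mod 360° = 144.93°; distance = √((35.18)² + (-50.11)²) = 61.228 mi.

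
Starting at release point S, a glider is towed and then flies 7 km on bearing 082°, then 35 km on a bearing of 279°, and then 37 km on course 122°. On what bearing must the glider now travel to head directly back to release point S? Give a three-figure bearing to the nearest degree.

Leg 1 (082°, 7 km): east 7 sin 82° = 6.93, north 7 cos 82° = 0.97
Leg 2 (279°, 35 km): east 35 sin 279° = -34.57, north 35 cos 279° = 5.48
Leg 3 (122°, 37 km): east 37 sin 122° = 31.38, north 37 cos 122° = -19.61
Net displacement: 3.74 east, -13.16 north. Direction back to start is (-3.74, 13.16): bearing = atan2(-3.74, 13.16) mod 360° = 344.13° ≈ 344°.

344°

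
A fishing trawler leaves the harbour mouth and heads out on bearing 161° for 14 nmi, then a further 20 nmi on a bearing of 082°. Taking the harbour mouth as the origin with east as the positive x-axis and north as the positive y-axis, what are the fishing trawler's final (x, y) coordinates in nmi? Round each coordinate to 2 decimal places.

Leg 1 (161°, 14 nmi): east 14 sin 161° = 4.56, north 14 cos 161° = -13.24
Leg 2 (082°, 20 nmi): east 20 sin 82° = 19.81, north 20 cos 82° = 2.78
Summing: 24.36 nmi east, -10.45 nmi north → (24.36, -10.45).

(24.36, -10.45)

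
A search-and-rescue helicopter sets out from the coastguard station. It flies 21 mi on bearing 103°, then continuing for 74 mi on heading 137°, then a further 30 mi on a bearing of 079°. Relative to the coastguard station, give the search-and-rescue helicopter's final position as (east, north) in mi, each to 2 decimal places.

Leg 1 (103°, 21 mi): east 21 sin 103° = 20.46, north 21 cos 103° = -4.72
Leg 2 (137°, 74 mi): east 74 sin 137° = 50.47, north 74 cos 137° = -54.12
Leg 3 (079°, 30 mi): east 30 sin 79° = 29.45, north 30 cos 79° = 5.72
Summing: 100.38 mi east, -53.12 mi north → (100.38, -53.12).

(100.38, -53.12)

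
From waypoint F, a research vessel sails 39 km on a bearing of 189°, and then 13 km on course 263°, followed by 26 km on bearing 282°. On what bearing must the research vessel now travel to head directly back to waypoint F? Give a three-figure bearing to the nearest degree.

Leg 1 (189°, 39 km): east 39 sin 189° = -6.10, north 39 cos 189° = -38.52
Leg 2 (263°, 13 km): east 13 sin 263° = -12.90, north 13 cos 263° = -1.58
Leg 3 (282°, 26 km): east 26 sin 282° = -25.43, north 26 cos 282° = 5.41
Net displacement: -44.44 east, -34.70 north. Direction back to start is (44.44, 34.70): bearing = atan2(44.44, 34.70) mod 360° = 52.01° ≈ 052°.

052°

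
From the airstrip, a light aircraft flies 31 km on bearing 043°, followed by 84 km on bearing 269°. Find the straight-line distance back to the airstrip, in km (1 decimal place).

66.3 km

Leg 1 (043°, 31 km): east 31 sin 43° = 21.14, north 31 cos 43° = 22.67
Leg 2 (269°, 84 km): east 84 sin 269° = -83.99, north 84 cos 269° = -1.47
Net: -62.85 east, 21.21 north. Distance = √((-62.85)² + (21.21)²) = 66.327 km.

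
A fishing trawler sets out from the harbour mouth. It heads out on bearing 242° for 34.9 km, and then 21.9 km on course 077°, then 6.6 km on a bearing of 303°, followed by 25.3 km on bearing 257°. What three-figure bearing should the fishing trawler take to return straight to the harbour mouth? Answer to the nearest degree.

Leg 1 (242°, 34.9 km): east 34.9 sin 242° = -30.81, north 34.9 cos 242° = -16.38
Leg 2 (077°, 21.9 km): east 21.9 sin 77° = 21.34, north 21.9 cos 77° = 4.93
Leg 3 (303°, 6.6 km): east 6.6 sin 303° = -5.54, north 6.6 cos 303° = 3.59
Leg 4 (257°, 25.3 km): east 25.3 sin 257° = -24.65, north 25.3 cos 257° = -5.69
Net displacement: -39.66 east, -13.55 north. Direction back to start is (39.66, 13.55): bearing = atan2(39.66, 13.55) mod 360° = 71.13° ≈ 071°.

071°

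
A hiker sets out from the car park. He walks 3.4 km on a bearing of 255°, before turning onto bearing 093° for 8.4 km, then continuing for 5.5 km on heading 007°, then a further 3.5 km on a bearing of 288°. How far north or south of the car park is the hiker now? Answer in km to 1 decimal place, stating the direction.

Leg 1 (255°, 3.4 km): east 3.4 sin 255° = -3.28, north 3.4 cos 255° = -0.88
Leg 2 (093°, 8.4 km): east 8.4 sin 93° = 8.39, north 8.4 cos 93° = -0.44
Leg 3 (007°, 5.5 km): east 5.5 sin 7° = 0.67, north 5.5 cos 7° = 5.46
Leg 4 (288°, 3.5 km): east 3.5 sin 288° = -3.33, north 3.5 cos 288° = 1.08
Net north component: 5.22 km.

5.2 km north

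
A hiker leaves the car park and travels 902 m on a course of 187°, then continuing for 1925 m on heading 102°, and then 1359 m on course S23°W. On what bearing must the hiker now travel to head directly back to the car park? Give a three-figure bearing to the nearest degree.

334°

Leg 1 (187°, 902 m): east 902 sin 187° = -109.93, north 902 cos 187° = -895.28
Leg 2 (102°, 1925 m): east 1925 sin 102° = 1882.93, north 1925 cos 102° = -400.23
Leg 3 (S23°W, 1359 m): east 1359 sin 203° = -531.00, north 1359 cos 203° = -1250.97
Net displacement: 1242.00 east, -2546.47 north. Direction back to start is (-1242.00, 2546.47): bearing = atan2(-1242.00, 2546.47) mod 360° = 334.00° ≈ 334°.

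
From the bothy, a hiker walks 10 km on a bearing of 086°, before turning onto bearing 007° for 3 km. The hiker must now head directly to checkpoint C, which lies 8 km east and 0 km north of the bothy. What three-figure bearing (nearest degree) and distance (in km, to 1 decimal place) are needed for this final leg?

212°, 4.4 km

Leg 1 (086°, 10 km): east 10 sin 86° = 9.98, north 10 cos 86° = 0.70
Leg 2 (007°, 3 km): east 3 sin 7° = 0.37, north 3 cos 7° = 2.98
Current position: (10.34, 3.68). Target: (8, 0). Remaining: Δeast = -2.34, Δnorth = -3.68.
Bearing = atan2(-2.34, -3.68) mod 360° = 212.50°; distance = √((-2.34)² + (-3.68)²) = 4.358 km.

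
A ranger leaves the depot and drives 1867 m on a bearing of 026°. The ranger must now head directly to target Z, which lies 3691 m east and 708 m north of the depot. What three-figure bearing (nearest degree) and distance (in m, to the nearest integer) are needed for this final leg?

Leg 1 (026°, 1867 m): east 1867 sin 26° = 818.44, north 1867 cos 26° = 1678.05
Current position: (818.44, 1678.05). Target: (3691, 708). Remaining: Δeast = 2872.56, Δnorth = -970.05.
Bearing = atan2(2872.56, -970.05) mod 360° = 108.66°; distance = √((2872.56)² + (-970.05)²) = 3031.930 m.

109°, 3032 m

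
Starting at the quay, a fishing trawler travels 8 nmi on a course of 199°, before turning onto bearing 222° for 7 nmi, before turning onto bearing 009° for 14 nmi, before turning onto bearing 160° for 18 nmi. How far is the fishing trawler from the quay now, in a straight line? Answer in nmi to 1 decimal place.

Leg 1 (199°, 8 nmi): east 8 sin 199° = -2.60, north 8 cos 199° = -7.56
Leg 2 (222°, 7 nmi): east 7 sin 222° = -4.68, north 7 cos 222° = -5.20
Leg 3 (009°, 14 nmi): east 14 sin 9° = 2.19, north 14 cos 9° = 13.83
Leg 4 (160°, 18 nmi): east 18 sin 160° = 6.16, north 18 cos 160° = -16.91
Net: 1.06 east, -15.85 north. Distance = √((1.06)² + (-15.85)²) = 15.888 nmi.

15.9 nmi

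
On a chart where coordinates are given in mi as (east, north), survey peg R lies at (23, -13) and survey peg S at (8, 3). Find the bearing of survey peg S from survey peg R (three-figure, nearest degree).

Δeast = 8 − 23 = -15.00; Δnorth = 3 − -13 = 16.00.
Bearing = atan2(Δeast, Δnorth) mod 360° = 316.85° ≈ 317°.

317°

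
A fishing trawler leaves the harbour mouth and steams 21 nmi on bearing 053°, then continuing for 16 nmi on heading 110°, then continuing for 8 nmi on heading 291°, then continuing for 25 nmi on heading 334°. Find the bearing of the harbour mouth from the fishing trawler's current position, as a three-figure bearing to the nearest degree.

202°

Leg 1 (053°, 21 nmi): east 21 sin 53° = 16.77, north 21 cos 53° = 12.64
Leg 2 (110°, 16 nmi): east 16 sin 110° = 15.04, north 16 cos 110° = -5.47
Leg 3 (291°, 8 nmi): east 8 sin 291° = -7.47, north 8 cos 291° = 2.87
Leg 4 (334°, 25 nmi): east 25 sin 334° = -10.96, north 25 cos 334° = 22.47
Net displacement: 13.38 east, 32.50 north. Direction back to start is (-13.38, -32.50): bearing = atan2(-13.38, -32.50) mod 360° = 202.37° ≈ 202°.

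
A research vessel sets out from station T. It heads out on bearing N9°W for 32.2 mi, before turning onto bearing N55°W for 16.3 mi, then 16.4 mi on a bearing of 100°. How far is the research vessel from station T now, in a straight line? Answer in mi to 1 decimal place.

Leg 1 (N9°W, 32.2 mi): east 32.2 sin 351° = -5.04, north 32.2 cos 351° = 31.80
Leg 2 (N55°W, 16.3 mi): east 16.3 sin 305° = -13.35, north 16.3 cos 305° = 9.35
Leg 3 (100°, 16.4 mi): east 16.4 sin 100° = 16.15, north 16.4 cos 100° = -2.85
Net: -2.24 east, 38.31 north. Distance = √((-2.24)² + (38.31)²) = 38.370 mi.

38.4 mi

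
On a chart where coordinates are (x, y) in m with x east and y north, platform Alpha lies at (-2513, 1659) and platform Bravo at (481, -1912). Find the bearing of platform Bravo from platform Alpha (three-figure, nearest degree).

140°

Δeast = 481 − -2513 = 2994.00; Δnorth = -1912 − 1659 = -3571.00.
Bearing = atan2(Δeast, Δnorth) mod 360° = 140.02° ≈ 140°.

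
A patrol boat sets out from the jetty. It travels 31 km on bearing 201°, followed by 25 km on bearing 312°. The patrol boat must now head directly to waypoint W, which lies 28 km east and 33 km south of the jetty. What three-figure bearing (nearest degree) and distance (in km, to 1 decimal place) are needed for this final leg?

110°, 61.3 km

Leg 1 (201°, 31 km): east 31 sin 201° = -11.11, north 31 cos 201° = -28.94
Leg 2 (312°, 25 km): east 25 sin 312° = -18.58, north 25 cos 312° = 16.73
Current position: (-29.69, -12.21). Target: (28, -33). Remaining: Δeast = 57.69, Δnorth = -20.79.
Bearing = atan2(57.69, -20.79) mod 360° = 109.82°; distance = √((57.69)² + (-20.79)²) = 61.319 km.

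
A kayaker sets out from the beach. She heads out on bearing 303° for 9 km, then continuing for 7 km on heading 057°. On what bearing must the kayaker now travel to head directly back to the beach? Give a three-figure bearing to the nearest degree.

Leg 1 (303°, 9 km): east 9 sin 303° = -7.55, north 9 cos 303° = 4.90
Leg 2 (057°, 7 km): east 7 sin 57° = 5.87, north 7 cos 57° = 3.81
Net displacement: -1.68 east, 8.71 north. Direction back to start is (1.68, -8.71): bearing = atan2(1.68, -8.71) mod 360° = 169.10° ≈ 169°.

169°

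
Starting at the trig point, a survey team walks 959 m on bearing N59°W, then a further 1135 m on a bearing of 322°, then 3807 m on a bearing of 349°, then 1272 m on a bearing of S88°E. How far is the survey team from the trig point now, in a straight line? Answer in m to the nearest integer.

Leg 1 (N59°W, 959 m): east 959 sin 301° = -822.02, north 959 cos 301° = 493.92
Leg 2 (322°, 1135 m): east 1135 sin 322° = -698.78, north 1135 cos 322° = 894.39
Leg 3 (349°, 3807 m): east 3807 sin 349° = -726.41, north 3807 cos 349° = 3737.05
Leg 4 (S88°E, 1272 m): east 1272 sin 92° = 1271.23, north 1272 cos 92° = -44.39
Net: -975.98 east, 5080.98 north. Distance = √((-975.98)² + (5080.98)²) = 5173.864 m.

5174 m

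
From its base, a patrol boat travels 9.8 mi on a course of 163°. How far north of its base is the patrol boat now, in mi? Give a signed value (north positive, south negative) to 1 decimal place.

-9.4 mi

Leg 1 (163°, 9.8 mi): east 9.8 sin 163° = 2.87, north 9.8 cos 163° = -9.37
Net north component: -9.37 mi.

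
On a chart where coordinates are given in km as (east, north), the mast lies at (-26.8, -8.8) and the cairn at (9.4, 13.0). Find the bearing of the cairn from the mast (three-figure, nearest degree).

059°

Δeast = 9.4 − -26.8 = 36.20; Δnorth = 13.0 − -8.8 = 21.80.
Bearing = atan2(Δeast, Δnorth) mod 360° = 58.94° ≈ 059°.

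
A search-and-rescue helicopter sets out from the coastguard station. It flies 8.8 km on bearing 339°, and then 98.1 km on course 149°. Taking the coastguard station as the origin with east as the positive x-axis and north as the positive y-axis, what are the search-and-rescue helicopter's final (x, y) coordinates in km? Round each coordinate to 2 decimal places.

Leg 1 (339°, 8.8 km): east 8.8 sin 339° = -3.15, north 8.8 cos 339° = 8.22
Leg 2 (149°, 98.1 km): east 98.1 sin 149° = 50.53, north 98.1 cos 149° = -84.09
Summing: 47.37 km east, -75.87 km north → (47.37, -75.87).

(47.37, -75.87)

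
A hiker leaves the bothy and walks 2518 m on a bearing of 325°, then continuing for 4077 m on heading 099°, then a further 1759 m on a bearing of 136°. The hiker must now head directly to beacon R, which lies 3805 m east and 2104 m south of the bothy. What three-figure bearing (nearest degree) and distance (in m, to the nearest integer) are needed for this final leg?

180°, 2264 m

Leg 1 (325°, 2518 m): east 2518 sin 325° = -1444.27, north 2518 cos 325° = 2062.62
Leg 2 (099°, 4077 m): east 4077 sin 99° = 4026.81, north 4077 cos 99° = -637.78
Leg 3 (136°, 1759 m): east 1759 sin 136° = 1221.90, north 1759 cos 136° = -1265.32
Current position: (3804.44, 159.52). Target: (3805, -2104). Remaining: Δeast = 0.56, Δnorth = -2263.52.
Bearing = atan2(0.56, -2263.52) mod 360° = 179.99°; distance = √((0.56)² + (-2263.52)²) = 2263.523 m.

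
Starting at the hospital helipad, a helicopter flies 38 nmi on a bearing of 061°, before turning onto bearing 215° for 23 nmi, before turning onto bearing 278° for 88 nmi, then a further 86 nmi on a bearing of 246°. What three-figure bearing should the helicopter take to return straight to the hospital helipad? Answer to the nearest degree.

Leg 1 (061°, 38 nmi): east 38 sin 61° = 33.24, north 38 cos 61° = 18.42
Leg 2 (215°, 23 nmi): east 23 sin 215° = -13.19, north 23 cos 215° = -18.84
Leg 3 (278°, 88 nmi): east 88 sin 278° = -87.14, north 88 cos 278° = 12.25
Leg 4 (246°, 86 nmi): east 86 sin 246° = -78.56, north 86 cos 246° = -34.98
Net displacement: -145.67 east, -23.15 north. Direction back to start is (145.67, 23.15): bearing = atan2(145.67, 23.15) mod 360° = 80.97° ≈ 081°.

081°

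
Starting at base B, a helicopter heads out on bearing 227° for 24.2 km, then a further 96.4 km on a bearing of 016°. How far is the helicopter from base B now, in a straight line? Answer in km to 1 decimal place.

Leg 1 (227°, 24.2 km): east 24.2 sin 227° = -17.70, north 24.2 cos 227° = -16.50
Leg 2 (016°, 96.4 km): east 96.4 sin 16° = 26.57, north 96.4 cos 16° = 92.67
Net: 8.87 east, 76.16 north. Distance = √((8.87)² + (76.16)²) = 76.676 km.

76.7 km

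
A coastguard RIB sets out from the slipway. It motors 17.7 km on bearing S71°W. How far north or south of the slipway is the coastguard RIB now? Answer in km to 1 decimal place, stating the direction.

5.8 km south

Leg 1 (S71°W, 17.7 km): east 17.7 sin 251° = -16.74, north 17.7 cos 251° = -5.76
Net north component: -5.76 km.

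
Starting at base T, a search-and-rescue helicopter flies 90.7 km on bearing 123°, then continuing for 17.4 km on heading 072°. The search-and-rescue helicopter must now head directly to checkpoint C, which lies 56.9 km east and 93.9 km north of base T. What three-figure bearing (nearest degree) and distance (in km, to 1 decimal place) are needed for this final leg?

345°, 142.5 km

Leg 1 (123°, 90.7 km): east 90.7 sin 123° = 76.07, north 90.7 cos 123° = -49.40
Leg 2 (072°, 17.4 km): east 17.4 sin 72° = 16.55, north 17.4 cos 72° = 5.38
Current position: (92.62, -44.02). Target: (56.9, 93.9). Remaining: Δeast = -35.72, Δnorth = 137.92.
Bearing = atan2(-35.72, 137.92) mod 360° = 345.48°; distance = √((-35.72)² + (137.92)²) = 142.471 km.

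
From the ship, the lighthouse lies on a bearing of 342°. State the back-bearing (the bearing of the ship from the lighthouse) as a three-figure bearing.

Back-bearing = 342° − 180° = 162°.

162°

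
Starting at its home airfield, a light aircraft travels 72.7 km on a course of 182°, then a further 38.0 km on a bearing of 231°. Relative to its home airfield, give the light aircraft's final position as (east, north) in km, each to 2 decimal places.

Leg 1 (182°, 72.7 km): east 72.7 sin 182° = -2.54, north 72.7 cos 182° = -72.66
Leg 2 (231°, 38.0 km): east 38.0 sin 231° = -29.53, north 38.0 cos 231° = -23.91
Summing: -32.07 km east, -96.57 km north → (-32.07, -96.57).

(-32.07, -96.57)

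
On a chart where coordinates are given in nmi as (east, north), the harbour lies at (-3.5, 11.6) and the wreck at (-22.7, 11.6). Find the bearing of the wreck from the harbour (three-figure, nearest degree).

270°

Δeast = -22.7 − -3.5 = -19.20; Δnorth = 11.6 − 11.6 = 0.00.
Bearing = atan2(Δeast, Δnorth) mod 360° = 270.00° ≈ 270°.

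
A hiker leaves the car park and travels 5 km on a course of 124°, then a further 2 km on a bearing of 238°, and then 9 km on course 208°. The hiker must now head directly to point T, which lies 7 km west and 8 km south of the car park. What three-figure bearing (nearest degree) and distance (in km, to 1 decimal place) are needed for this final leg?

306°, 6.5 km

Leg 1 (124°, 5 km): east 5 sin 124° = 4.15, north 5 cos 124° = -2.80
Leg 2 (238°, 2 km): east 2 sin 238° = -1.70, north 2 cos 238° = -1.06
Leg 3 (208°, 9 km): east 9 sin 208° = -4.23, north 9 cos 208° = -7.95
Current position: (-1.78, -11.80). Target: (-7, -8). Remaining: Δeast = -5.22, Δnorth = 3.80.
Bearing = atan2(-5.22, 3.80) mod 360° = 306.05°; distance = √((-5.22)² + (3.80)²) = 6.461 km.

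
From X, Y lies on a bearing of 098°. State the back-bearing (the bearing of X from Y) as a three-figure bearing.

Back-bearing = 098° + 180° = 278°.

278°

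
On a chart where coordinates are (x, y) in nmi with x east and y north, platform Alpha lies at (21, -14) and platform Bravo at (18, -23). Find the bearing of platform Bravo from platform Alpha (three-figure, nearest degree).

Δeast = 18 − 21 = -3.00; Δnorth = -23 − -14 = -9.00.
Bearing = atan2(Δeast, Δnorth) mod 360° = 198.43° ≈ 198°.

198°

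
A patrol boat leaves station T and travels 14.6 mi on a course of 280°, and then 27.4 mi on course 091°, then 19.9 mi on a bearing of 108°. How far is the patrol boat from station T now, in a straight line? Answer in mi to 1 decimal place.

Leg 1 (280°, 14.6 mi): east 14.6 sin 280° = -14.38, north 14.6 cos 280° = 2.54
Leg 2 (091°, 27.4 mi): east 27.4 sin 91° = 27.40, north 27.4 cos 91° = -0.48
Leg 3 (108°, 19.9 mi): east 19.9 sin 108° = 18.93, north 19.9 cos 108° = -6.15
Net: 31.94 east, -4.09 north. Distance = √((31.94)² + (-4.09)²) = 32.205 mi.

32.2 mi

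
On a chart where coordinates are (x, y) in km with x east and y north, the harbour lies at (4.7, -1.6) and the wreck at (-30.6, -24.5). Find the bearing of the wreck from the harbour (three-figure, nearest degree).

Δeast = -30.6 − 4.7 = -35.30; Δnorth = -24.5 − -1.6 = -22.90.
Bearing = atan2(Δeast, Δnorth) mod 360° = 237.03° ≈ 237°.

237°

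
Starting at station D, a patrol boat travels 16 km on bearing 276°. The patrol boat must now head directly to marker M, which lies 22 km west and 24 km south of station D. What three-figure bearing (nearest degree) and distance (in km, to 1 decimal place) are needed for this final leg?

Leg 1 (276°, 16 km): east 16 sin 276° = -15.91, north 16 cos 276° = 1.67
Current position: (-15.91, 1.67). Target: (-22, -24). Remaining: Δeast = -6.09, Δnorth = -25.67.
Bearing = atan2(-6.09, -25.67) mod 360° = 193.34°; distance = √((-6.09)² + (-25.67)²) = 26.384 km.

193°, 26.4 km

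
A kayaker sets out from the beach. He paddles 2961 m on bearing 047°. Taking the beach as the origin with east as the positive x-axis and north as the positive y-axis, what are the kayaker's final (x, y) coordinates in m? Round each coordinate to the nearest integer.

Leg 1 (047°, 2961 m): east 2961 sin 47° = 2165.54, north 2961 cos 47° = 2019.40
Summing: 2165.54 m east, 2019.40 m north → (2166, 2019).

(2166, 2019)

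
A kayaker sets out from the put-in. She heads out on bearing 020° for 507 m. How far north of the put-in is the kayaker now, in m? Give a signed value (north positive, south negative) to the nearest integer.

476 m

Leg 1 (020°, 507 m): east 507 sin 20° = 173.40, north 507 cos 20° = 476.42
Net north component: 476.42 m.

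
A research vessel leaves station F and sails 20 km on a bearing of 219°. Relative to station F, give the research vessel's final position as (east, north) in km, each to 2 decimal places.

(-12.59, -15.54)

Leg 1 (219°, 20 km): east 20 sin 219° = -12.59, north 20 cos 219° = -15.54
Summing: -12.59 km east, -15.54 km north → (-12.59, -15.54).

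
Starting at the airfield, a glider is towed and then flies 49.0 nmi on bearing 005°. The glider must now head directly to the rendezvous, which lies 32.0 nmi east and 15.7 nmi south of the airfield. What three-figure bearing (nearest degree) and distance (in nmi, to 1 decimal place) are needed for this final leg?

157°, 70.2 nmi

Leg 1 (005°, 49.0 nmi): east 49.0 sin 5° = 4.27, north 49.0 cos 5° = 48.81
Current position: (4.27, 48.81). Target: (32.0, -15.7). Remaining: Δeast = 27.73, Δnorth = -64.51.
Bearing = atan2(27.73, -64.51) mod 360° = 156.74°; distance = √((27.73)² + (-64.51)²) = 70.220 nmi.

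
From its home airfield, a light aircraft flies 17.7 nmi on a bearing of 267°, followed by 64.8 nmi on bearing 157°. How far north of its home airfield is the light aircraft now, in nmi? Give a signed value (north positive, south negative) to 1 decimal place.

-60.6 nmi

Leg 1 (267°, 17.7 nmi): east 17.7 sin 267° = -17.68, north 17.7 cos 267° = -0.93
Leg 2 (157°, 64.8 nmi): east 64.8 sin 157° = 25.32, north 64.8 cos 157° = -59.65
Net north component: -60.58 nmi.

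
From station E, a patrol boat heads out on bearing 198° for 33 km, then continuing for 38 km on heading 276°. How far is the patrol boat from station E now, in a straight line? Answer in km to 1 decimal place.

55.3 km

Leg 1 (198°, 33 km): east 33 sin 198° = -10.20, north 33 cos 198° = -31.38
Leg 2 (276°, 38 km): east 38 sin 276° = -37.79, north 38 cos 276° = 3.97
Net: -47.99 east, -27.41 north. Distance = √((-47.99)² + (-27.41)²) = 55.267 km.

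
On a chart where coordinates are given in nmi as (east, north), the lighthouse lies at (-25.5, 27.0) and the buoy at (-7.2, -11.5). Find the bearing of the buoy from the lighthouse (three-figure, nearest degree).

155°

Δeast = -7.2 − -25.5 = 18.30; Δnorth = -11.5 − 27.0 = -38.50.
Bearing = atan2(Δeast, Δnorth) mod 360° = 154.58° ≈ 155°.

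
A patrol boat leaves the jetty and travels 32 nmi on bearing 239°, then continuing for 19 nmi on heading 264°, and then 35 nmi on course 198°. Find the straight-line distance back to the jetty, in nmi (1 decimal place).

Leg 1 (239°, 32 nmi): east 32 sin 239° = -27.43, north 32 cos 239° = -16.48
Leg 2 (264°, 19 nmi): east 19 sin 264° = -18.90, north 19 cos 264° = -1.99
Leg 3 (198°, 35 nmi): east 35 sin 198° = -10.82, north 35 cos 198° = -33.29
Net: -57.14 east, -51.75 north. Distance = √((-57.14)² + (-51.75)²) = 77.095 nmi.

77.1 nmi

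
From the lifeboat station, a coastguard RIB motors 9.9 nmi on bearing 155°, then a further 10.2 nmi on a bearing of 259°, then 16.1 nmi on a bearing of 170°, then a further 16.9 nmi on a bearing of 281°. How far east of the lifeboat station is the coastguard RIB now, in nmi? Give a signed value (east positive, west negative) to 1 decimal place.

Leg 1 (155°, 9.9 nmi): east 9.9 sin 155° = 4.18, north 9.9 cos 155° = -8.97
Leg 2 (259°, 10.2 nmi): east 10.2 sin 259° = -10.01, north 10.2 cos 259° = -1.95
Leg 3 (170°, 16.1 nmi): east 16.1 sin 170° = 2.80, north 16.1 cos 170° = -15.86
Leg 4 (281°, 16.9 nmi): east 16.9 sin 281° = -16.59, north 16.9 cos 281° = 3.22
Net east component: -19.62 nmi.

-19.6 nmi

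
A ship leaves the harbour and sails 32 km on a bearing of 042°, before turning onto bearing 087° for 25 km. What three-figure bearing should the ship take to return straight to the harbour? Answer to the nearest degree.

242°

Leg 1 (042°, 32 km): east 32 sin 42° = 21.41, north 32 cos 42° = 23.78
Leg 2 (087°, 25 km): east 25 sin 87° = 24.97, north 25 cos 87° = 1.31
Net displacement: 46.38 east, 25.09 north. Direction back to start is (-46.38, -25.09): bearing = atan2(-46.38, -25.09) mod 360° = 241.59° ≈ 242°.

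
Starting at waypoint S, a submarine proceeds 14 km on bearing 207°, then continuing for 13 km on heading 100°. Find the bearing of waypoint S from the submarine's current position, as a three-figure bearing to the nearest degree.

336°

Leg 1 (207°, 14 km): east 14 sin 207° = -6.36, north 14 cos 207° = -12.47
Leg 2 (100°, 13 km): east 13 sin 100° = 12.80, north 13 cos 100° = -2.26
Net displacement: 6.45 east, -14.73 north. Direction back to start is (-6.45, 14.73): bearing = atan2(-6.45, 14.73) mod 360° = 336.37° ≈ 336°.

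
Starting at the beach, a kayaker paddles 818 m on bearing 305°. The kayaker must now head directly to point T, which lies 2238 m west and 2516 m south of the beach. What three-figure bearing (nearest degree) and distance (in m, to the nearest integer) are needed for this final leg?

Leg 1 (305°, 818 m): east 818 sin 305° = -670.07, north 818 cos 305° = 469.19
Current position: (-670.07, 469.19). Target: (-2238, -2516). Remaining: Δeast = -1567.93, Δnorth = -2985.19.
Bearing = atan2(-1567.93, -2985.19) mod 360° = 207.71°; distance = √((-1567.93)² + (-2985.19)²) = 3371.906 m.

208°, 3372 m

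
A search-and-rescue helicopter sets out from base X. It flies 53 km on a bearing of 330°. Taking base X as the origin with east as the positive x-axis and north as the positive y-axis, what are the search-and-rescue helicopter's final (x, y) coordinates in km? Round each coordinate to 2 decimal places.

(-26.50, 45.90)

Leg 1 (330°, 53 km): east 53 sin 330° = -26.50, north 53 cos 330° = 45.90
Summing: -26.50 km east, 45.90 km north → (-26.50, 45.90).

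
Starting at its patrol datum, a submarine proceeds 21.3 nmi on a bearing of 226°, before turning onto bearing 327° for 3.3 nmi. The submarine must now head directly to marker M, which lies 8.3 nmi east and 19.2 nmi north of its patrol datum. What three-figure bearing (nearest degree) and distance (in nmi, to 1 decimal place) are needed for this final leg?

039°, 40.3 nmi

Leg 1 (226°, 21.3 nmi): east 21.3 sin 226° = -15.32, north 21.3 cos 226° = -14.80
Leg 2 (327°, 3.3 nmi): east 3.3 sin 327° = -1.80, north 3.3 cos 327° = 2.77
Current position: (-17.12, -12.03). Target: (8.3, 19.2). Remaining: Δeast = 25.42, Δnorth = 31.23.
Bearing = atan2(25.42, 31.23) mod 360° = 39.14°; distance = √((25.42)² + (31.23)²) = 40.266 nmi.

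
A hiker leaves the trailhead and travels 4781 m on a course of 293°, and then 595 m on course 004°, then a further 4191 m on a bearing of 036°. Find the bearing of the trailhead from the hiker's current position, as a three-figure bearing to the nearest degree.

Leg 1 (293°, 4781 m): east 4781 sin 293° = -4400.93, north 4781 cos 293° = 1868.09
Leg 2 (004°, 595 m): east 595 sin 4° = 41.51, north 595 cos 4° = 593.55
Leg 3 (036°, 4191 m): east 4191 sin 36° = 2463.41, north 4191 cos 36° = 3390.59
Net displacement: -1896.02 east, 5852.23 north. Direction back to start is (1896.02, -5852.23): bearing = atan2(1896.02, -5852.23) mod 360° = 162.05° ≈ 162°.

162°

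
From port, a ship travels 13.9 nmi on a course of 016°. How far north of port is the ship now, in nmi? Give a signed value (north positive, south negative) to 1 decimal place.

Leg 1 (016°, 13.9 nmi): east 13.9 sin 16° = 3.83, north 13.9 cos 16° = 13.36
Net north component: 13.36 nmi.

13.4 nmi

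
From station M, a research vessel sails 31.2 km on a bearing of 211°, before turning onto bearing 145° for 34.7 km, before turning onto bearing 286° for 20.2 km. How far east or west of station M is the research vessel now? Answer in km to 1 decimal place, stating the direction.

Leg 1 (211°, 31.2 km): east 31.2 sin 211° = -16.07, north 31.2 cos 211° = -26.74
Leg 2 (145°, 34.7 km): east 34.7 sin 145° = 19.90, north 34.7 cos 145° = -28.42
Leg 3 (286°, 20.2 km): east 20.2 sin 286° = -19.42, north 20.2 cos 286° = 5.57
Net east component: -15.58 km.

15.6 km west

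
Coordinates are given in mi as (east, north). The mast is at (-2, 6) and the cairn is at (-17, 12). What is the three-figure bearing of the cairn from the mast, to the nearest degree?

292°

Δeast = -17 − -2 = -15.00; Δnorth = 12 − 6 = 6.00.
Bearing = atan2(Δeast, Δnorth) mod 360° = 291.80° ≈ 292°.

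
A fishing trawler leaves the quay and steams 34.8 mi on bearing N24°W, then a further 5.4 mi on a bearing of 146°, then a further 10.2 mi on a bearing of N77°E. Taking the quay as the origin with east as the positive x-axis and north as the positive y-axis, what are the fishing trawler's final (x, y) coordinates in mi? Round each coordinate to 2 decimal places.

Leg 1 (N24°W, 34.8 mi): east 34.8 sin 336° = -14.15, north 34.8 cos 336° = 31.79
Leg 2 (146°, 5.4 mi): east 5.4 sin 146° = 3.02, north 5.4 cos 146° = -4.48
Leg 3 (N77°E, 10.2 mi): east 10.2 sin 77° = 9.94, north 10.2 cos 77° = 2.29
Summing: -1.20 mi east, 29.61 mi north → (-1.20, 29.61).

(-1.20, 29.61)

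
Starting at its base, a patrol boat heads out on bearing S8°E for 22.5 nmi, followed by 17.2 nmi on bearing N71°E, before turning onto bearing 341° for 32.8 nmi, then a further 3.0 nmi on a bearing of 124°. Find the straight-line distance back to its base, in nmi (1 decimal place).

16.9 nmi

Leg 1 (S8°E, 22.5 nmi): east 22.5 sin 172° = 3.13, north 22.5 cos 172° = -22.28
Leg 2 (N71°E, 17.2 nmi): east 17.2 sin 71° = 16.26, north 17.2 cos 71° = 5.60
Leg 3 (341°, 32.8 nmi): east 32.8 sin 341° = -10.68, north 32.8 cos 341° = 31.01
Leg 4 (124°, 3.0 nmi): east 3.0 sin 124° = 2.49, north 3.0 cos 124° = -1.68
Net: 11.20 east, 12.65 north. Distance = √((11.20)² + (12.65)²) = 16.901 nmi.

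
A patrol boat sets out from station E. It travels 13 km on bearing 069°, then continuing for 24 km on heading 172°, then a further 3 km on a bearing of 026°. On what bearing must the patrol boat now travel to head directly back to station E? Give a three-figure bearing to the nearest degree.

Leg 1 (069°, 13 km): east 13 sin 69° = 12.14, north 13 cos 69° = 4.66
Leg 2 (172°, 24 km): east 24 sin 172° = 3.34, north 24 cos 172° = -23.77
Leg 3 (026°, 3 km): east 3 sin 26° = 1.32, north 3 cos 26° = 2.70
Net displacement: 16.79 east, -16.41 north. Direction back to start is (-16.79, 16.41): bearing = atan2(-16.79, 16.41) mod 360° = 314.34° ≈ 314°.

314°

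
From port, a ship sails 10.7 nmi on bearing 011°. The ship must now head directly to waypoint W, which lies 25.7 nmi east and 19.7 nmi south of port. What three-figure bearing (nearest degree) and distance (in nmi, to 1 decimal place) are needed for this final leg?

Leg 1 (011°, 10.7 nmi): east 10.7 sin 11° = 2.04, north 10.7 cos 11° = 10.50
Current position: (2.04, 10.50). Target: (25.7, -19.7). Remaining: Δeast = 23.66, Δnorth = -30.20.
Bearing = atan2(23.66, -30.20) mod 360° = 141.93°; distance = √((23.66)² + (-30.20)²) = 38.366 nmi.

142°, 38.4 nmi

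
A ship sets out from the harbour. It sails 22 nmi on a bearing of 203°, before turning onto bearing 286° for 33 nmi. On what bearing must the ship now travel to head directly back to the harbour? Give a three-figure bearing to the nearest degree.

075°

Leg 1 (203°, 22 nmi): east 22 sin 203° = -8.60, north 22 cos 203° = -20.25
Leg 2 (286°, 33 nmi): east 33 sin 286° = -31.72, north 33 cos 286° = 9.10
Net displacement: -40.32 east, -11.16 north. Direction back to start is (40.32, 11.16): bearing = atan2(40.32, 11.16) mod 360° = 74.53° ≈ 075°.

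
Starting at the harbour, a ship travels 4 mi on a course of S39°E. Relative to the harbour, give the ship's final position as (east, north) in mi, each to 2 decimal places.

Leg 1 (S39°E, 4 mi): east 4 sin 141° = 2.52, north 4 cos 141° = -3.11
Summing: 2.52 mi east, -3.11 mi north → (2.52, -3.11).

(2.52, -3.11)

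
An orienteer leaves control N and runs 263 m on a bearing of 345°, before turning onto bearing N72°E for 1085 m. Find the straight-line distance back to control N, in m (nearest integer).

Leg 1 (345°, 263 m): east 263 sin 345° = -68.07, north 263 cos 345° = 254.04
Leg 2 (N72°E, 1085 m): east 1085 sin 72° = 1031.90, north 1085 cos 72° = 335.28
Net: 963.83 east, 589.32 north. Distance = √((963.83)² + (589.32)²) = 1129.718 m.

1130 m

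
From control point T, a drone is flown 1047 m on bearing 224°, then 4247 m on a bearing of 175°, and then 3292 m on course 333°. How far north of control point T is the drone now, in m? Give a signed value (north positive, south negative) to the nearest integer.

-2051 m

Leg 1 (224°, 1047 m): east 1047 sin 224° = -727.31, north 1047 cos 224° = -753.15
Leg 2 (175°, 4247 m): east 4247 sin 175° = 370.15, north 4247 cos 175° = -4230.84
Leg 3 (333°, 3292 m): east 3292 sin 333° = -1494.54, north 3292 cos 333° = 2933.19
Net north component: -2050.79 m.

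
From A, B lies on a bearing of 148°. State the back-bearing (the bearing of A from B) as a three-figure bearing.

Back-bearing = 148° + 180° = 328°.

328°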